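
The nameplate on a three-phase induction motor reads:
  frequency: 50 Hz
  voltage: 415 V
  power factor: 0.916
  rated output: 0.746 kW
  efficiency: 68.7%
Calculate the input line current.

1.65 A

P_out = 0.746 kW = 746 W
P_in = P_out / η = 746 / 0.687 = 1086 W
I_L = P_in / (√3·V_L·cosφ) = 1086 / (1.732 × 415 × 0.916) = 1.65 A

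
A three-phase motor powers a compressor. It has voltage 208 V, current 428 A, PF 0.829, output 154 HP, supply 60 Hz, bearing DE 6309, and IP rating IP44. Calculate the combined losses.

12.9 kW

P_in = √3·V·I·cosφ = 1.732×208×428×0.829 = 127823 W
P_out = 154×746 = 114884 W
Losses = P_in − P_out = 127823 − 114884 = 12939 W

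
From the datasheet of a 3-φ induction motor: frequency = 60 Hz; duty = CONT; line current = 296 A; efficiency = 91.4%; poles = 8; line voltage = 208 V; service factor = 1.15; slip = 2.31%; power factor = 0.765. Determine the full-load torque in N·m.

P_in = √3·V·I·cosφ = 1.732 × 208 × 296 × 0.765 = 81576 W
P_out = η·P_in = 0.914 × 81576 = 74560 W
n_s = 120×60/8 = 900 rpm; n = 900×(1−0.0231) = 879 rpm
ω = 2π×879/60 = 92.05 rad/s
τ = P_out/ω = 74560/92.05 = 810 N·m

810 N·m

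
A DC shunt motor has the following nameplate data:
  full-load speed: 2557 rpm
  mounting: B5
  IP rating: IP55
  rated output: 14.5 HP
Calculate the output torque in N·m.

P_out = 14.5 × 746 = 10817 W
ω = 2π × 2557/60 = 267.8 rad/s
τ = P_out/ω = 10817/267.8 = 40.4 N·m

40.4 N·m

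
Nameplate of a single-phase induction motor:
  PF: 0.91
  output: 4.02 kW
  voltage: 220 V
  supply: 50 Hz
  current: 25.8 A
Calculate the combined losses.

P_in = V·I·cosφ = 220×25.8×0.91 = 5165 W
P_out = 4020 W
Losses = P_in − P_out = 5165 − 4020 = 1145 W

1150 W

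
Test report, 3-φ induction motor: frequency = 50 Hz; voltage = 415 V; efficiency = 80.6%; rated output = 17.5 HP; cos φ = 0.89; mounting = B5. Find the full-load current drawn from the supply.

25.3 A

P_out = 17.5 × 746 = 13055 W
P_in = P_out / η = 13055 / 0.806 = 16197 W
I_L = P_in / (√3·V_L·cosφ) = 16197 / (1.732 × 415 × 0.89) = 25.3 A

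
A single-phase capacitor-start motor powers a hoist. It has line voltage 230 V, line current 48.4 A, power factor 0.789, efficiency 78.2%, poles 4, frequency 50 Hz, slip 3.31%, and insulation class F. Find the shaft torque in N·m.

P_in = V·I·cosφ = 230 × 48.4 × 0.789 = 8783 W
P_out = η·P_in = 0.782 × 8783 = 6868 W
n_s = 120×50/4 = 1500 rpm; n = 1500×(1−0.0331) = 1450 rpm
ω = 2π×1450/60 = 151.8 rad/s
τ = P_out/ω = 6868/151.8 = 45.2 N·m

45.2 N·m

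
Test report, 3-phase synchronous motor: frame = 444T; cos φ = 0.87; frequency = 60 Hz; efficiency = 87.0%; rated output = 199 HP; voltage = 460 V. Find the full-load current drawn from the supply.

P_out = 199 × 746 = 148454 W
P_in = P_out / η = 148454 / 0.870 = 170637 W
I_L = P_in / (√3·V_L·cosφ) = 170637 / (1.732 × 460 × 0.87) = 246 A

246 A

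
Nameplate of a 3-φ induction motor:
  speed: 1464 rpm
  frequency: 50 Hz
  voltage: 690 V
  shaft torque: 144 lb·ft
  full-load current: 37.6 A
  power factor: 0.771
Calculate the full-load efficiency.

86.4 %

τ = 144 lb·ft × 1.356 = 195.3 N·m
ω = 2π × 1464/60 = 153.3 rad/s; P_out = τω = 195.3 × 153.3 = 29939 W
P_in = √3·V_L·I_L·cosφ = 1.732 × 690 × 37.6 × 0.771 = 34645 W
η = P_out / P_in = 29939 / 34645 = 0.864 = 86.4%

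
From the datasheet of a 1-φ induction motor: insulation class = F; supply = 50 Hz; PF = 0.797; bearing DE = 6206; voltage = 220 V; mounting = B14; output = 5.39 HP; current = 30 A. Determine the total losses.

1240 W

P_in = V·I·cosφ = 220×30×0.797 = 5260 W
P_out = 5.39×746 = 4021 W
Losses = P_in − P_out = 5260 − 4021 = 1239 W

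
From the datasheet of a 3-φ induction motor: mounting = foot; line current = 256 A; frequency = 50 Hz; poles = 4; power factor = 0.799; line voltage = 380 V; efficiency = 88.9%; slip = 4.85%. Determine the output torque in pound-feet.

P_in = √3·V·I·cosφ = 1.732 × 380 × 256 × 0.799 = 134623 W
P_out = η·P_in = 0.889 × 134623 = 119680 W
n_s = 120×50/4 = 1500 rpm; n = 1500×(1−0.0485) = 1427 rpm
ω = 2π×1427/60 = 149.4 rad/s
τ = P_out/ω = 119680/149.4 = 801.1 N·m
In lb·ft: 801.1/1.356 = 591 lb·ft

591 lb·ft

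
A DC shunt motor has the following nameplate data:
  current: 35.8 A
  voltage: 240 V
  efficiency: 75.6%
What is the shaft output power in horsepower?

P_in = V·I = 240 × 35.8 = 8592 W
P_out = η·P_in = 0.756 × 8592 = 6496 W
= 6496/746 = 8.71 HP

8.71 HP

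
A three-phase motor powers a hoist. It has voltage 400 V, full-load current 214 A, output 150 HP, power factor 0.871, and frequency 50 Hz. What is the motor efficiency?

P_out = 150 × 746 = 111900 W
P_in = √3·V_L·I_L·cosφ = 1.732 × 400 × 214 × 0.871 = 129134 W
η = P_out / P_in = 111900 / 129134 = 0.867 = 86.7%

86.7 %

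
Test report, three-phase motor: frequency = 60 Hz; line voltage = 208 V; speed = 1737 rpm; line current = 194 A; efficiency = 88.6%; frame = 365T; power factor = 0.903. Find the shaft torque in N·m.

P_in = √3·V·I·cosφ = 1.732 × 208 × 194 × 0.903 = 63110 W
P_out = η·P_in = 0.886 × 63110 = 55915 W
n = 1737 rpm
ω = 2π×1737/60 = 181.9 rad/s
τ = P_out/ω = 55915/181.9 = 307 N·m

307 N·m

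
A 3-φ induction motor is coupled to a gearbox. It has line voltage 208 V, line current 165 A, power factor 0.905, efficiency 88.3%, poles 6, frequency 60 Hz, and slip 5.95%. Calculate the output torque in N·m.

P_in = √3·V·I·cosφ = 1.732 × 208 × 165 × 0.905 = 53795 W
P_out = η·P_in = 0.883 × 53795 = 47501 W
n_s = 120×60/6 = 1200 rpm; n = 1200×(1−0.0595) = 1129 rpm
ω = 2π×1129/60 = 118.2 rad/s
τ = P_out/ω = 47501/118.2 = 402 N·m

402 N·m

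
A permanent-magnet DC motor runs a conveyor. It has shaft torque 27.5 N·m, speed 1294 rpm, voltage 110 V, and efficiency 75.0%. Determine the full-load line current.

45.2 A

ω = 2π×1294/60 = 135.5 rad/s; P_out = τω = 27.5 × 135.5 = 3726 W
P_in = P_out / η = 3726 / 0.750 = 4968 W
I = P_in / V = 4968 / 110 = 45.2 A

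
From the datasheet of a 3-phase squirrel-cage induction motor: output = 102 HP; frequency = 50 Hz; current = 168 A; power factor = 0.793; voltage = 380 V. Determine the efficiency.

86.8 %

P_out = 102 × 746 = 76092 W
P_in = √3·V_L·I_L·cosφ = 1.732 × 380 × 168 × 0.793 = 87683 W
η = P_out / P_in = 76092 / 87683 = 0.868 = 86.8%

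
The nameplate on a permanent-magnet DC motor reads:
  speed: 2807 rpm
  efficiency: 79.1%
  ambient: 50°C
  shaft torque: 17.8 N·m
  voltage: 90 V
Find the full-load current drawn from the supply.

ω = 2π×2807/60 = 293.9 rad/s; P_out = τω = 17.8 × 293.9 = 5231 W
P_in = P_out / η = 5231 / 0.791 = 6613 W
I = P_in / V = 6613 / 90 = 73.5 A

73.5 A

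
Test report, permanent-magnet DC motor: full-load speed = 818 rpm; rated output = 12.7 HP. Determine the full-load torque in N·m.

111 N·m

P_out = 12.7 × 746 = 9474 W
ω = 2π × 818/60 = 85.66 rad/s
τ = P_out/ω = 9474/85.66 = 111 N·m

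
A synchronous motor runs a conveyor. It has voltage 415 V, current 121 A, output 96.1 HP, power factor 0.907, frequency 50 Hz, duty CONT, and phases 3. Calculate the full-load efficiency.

P_out = 96.1 × 746 = 71691 W
P_in = √3·V_L·I_L·cosφ = 1.732 × 415 × 121 × 0.907 = 78884 W
η = P_out / P_in = 71691 / 78884 = 0.909 = 90.9%

90.9 %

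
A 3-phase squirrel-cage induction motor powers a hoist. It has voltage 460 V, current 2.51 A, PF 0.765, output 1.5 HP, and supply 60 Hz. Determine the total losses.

P_in = √3·V·I·cosφ = 1.732×460×2.51×0.765 = 1530 W
P_out = 1.5×746 = 1119 W
Losses = P_in − P_out = 1530 − 1119 = 411 W

411 W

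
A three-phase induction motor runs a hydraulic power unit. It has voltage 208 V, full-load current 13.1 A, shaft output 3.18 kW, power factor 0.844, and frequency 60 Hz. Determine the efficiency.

79.8 %

P_out = 3.18 kW = 3180 W
P_in = √3·V_L·I_L·cosφ = 1.732 × 208 × 13.1 × 0.844 = 3983 W
η = P_out / P_in = 3180 / 3983 = 0.798 = 79.8%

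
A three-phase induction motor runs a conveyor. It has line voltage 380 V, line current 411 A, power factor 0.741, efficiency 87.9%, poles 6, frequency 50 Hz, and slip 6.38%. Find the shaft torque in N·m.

1800 N·m

P_in = √3·V·I·cosφ = 1.732 × 380 × 411 × 0.741 = 200443 W
P_out = η·P_in = 0.879 × 200443 = 176189 W
n_s = 120×50/6 = 1000 rpm; n = 1000×(1−0.0638) = 936 rpm
ω = 2π×936/60 = 98.02 rad/s
τ = P_out/ω = 176189/98.02 = 1800 N·m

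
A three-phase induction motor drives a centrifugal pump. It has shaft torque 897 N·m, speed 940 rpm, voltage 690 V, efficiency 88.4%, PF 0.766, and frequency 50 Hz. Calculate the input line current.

109 A

ω = 2π×940/60 = 98.44 rad/s; P_out = τω = 897 × 98.44 = 88301 W
P_in = P_out / η = 88301 / 0.884 = 99888 W
I_L = P_in / (√3·V_L·cosφ) = 99888 / (1.732 × 690 × 0.766) = 109 A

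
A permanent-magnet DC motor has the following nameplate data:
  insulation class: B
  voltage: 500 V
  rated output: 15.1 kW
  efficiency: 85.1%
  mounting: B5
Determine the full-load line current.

35.5 A

P_out = 15.1 kW = 15100 W
P_in = P_out / η = 15100 / 0.851 = 17744 W
I = P_in / V = 17744 / 500 = 35.5 A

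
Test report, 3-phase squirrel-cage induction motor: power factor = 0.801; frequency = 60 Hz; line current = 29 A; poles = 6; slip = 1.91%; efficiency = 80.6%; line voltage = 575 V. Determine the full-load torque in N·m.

P_in = √3·V·I·cosφ = 1.732 × 575 × 29 × 0.801 = 23134 W
P_out = η·P_in = 0.806 × 23134 = 18646 W
n_s = 120×60/6 = 1200 rpm; n = 1200×(1−0.0191) = 1177 rpm
ω = 2π×1177/60 = 123.3 rad/s
τ = P_out/ω = 18646/123.3 = 151 N·m

151 N·m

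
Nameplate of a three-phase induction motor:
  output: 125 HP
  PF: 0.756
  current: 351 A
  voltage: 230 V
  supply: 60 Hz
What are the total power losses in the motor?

P_in = √3·V·I·cosφ = 1.732×230×351×0.756 = 105707 W
P_out = 125×746 = 93250 W
Losses = P_in − P_out = 105707 − 93250 = 12457 W

12500 W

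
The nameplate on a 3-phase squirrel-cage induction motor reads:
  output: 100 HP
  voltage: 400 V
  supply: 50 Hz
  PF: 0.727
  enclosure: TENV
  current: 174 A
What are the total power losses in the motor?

13 kW

P_in = √3·V·I·cosφ = 1.732×400×174×0.727 = 87638 W
P_out = 100×746 = 74600 W
Losses = P_in − P_out = 87638 − 74600 = 13038 W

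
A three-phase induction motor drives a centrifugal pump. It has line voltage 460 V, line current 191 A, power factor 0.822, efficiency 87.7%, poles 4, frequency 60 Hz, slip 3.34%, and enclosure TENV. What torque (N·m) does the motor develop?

602 N·m

P_in = √3·V·I·cosφ = 1.732 × 460 × 191 × 0.822 = 125087 W
P_out = η·P_in = 0.877 × 125087 = 109701 W
n_s = 120×60/4 = 1800 rpm; n = 1800×(1−0.0334) = 1740 rpm
ω = 2π×1740/60 = 182.2 rad/s
τ = P_out/ω = 109701/182.2 = 602 N·m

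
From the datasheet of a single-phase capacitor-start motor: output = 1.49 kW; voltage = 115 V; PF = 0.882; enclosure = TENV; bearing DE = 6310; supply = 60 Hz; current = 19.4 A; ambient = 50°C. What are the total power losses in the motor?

P_in = V·I·cosφ = 115×19.4×0.882 = 1968 W
P_out = 1490 W
Losses = P_in − P_out = 1968 − 1490 = 478 W

478 W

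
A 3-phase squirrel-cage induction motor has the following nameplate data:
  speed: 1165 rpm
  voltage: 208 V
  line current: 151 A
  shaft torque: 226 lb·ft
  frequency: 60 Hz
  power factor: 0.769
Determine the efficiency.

89.4 %

τ = 226 lb·ft × 1.356 = 306.5 N·m
ω = 2π × 1165/60 = 122 rad/s; P_out = τω = 306.5 × 122 = 37393 W
P_in = √3·V_L·I_L·cosφ = 1.732 × 208 × 151 × 0.769 = 41833 W
η = P_out / P_in = 37393 / 41833 = 0.894 = 89.4%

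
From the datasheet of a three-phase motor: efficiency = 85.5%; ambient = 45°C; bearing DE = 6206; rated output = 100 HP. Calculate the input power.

P_out = 100 × 746 = 74600 W
P_in = P_out/η = 74600/0.855 = 87251 W = 87.3 kW

87.3 kW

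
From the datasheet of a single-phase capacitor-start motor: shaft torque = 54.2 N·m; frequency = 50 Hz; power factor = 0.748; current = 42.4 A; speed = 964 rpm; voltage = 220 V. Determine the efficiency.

ω = 2π × 964/60 = 100.9 rad/s; P_out = τω = 54.2 × 100.9 = 5469 W
P_in = V·I·cosφ = 220 × 42.4 × 0.748 = 6977 W
η = P_out / P_in = 5469 / 6977 = 0.784 = 78.4%

78.4 %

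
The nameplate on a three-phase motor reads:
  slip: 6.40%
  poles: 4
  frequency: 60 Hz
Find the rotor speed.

n_s = 120f/p = 120×60/4 = 1800 rpm
n = n_s(1 − s) = 1800 × (1 − 0.064) = 1685 rpm

1685 rpm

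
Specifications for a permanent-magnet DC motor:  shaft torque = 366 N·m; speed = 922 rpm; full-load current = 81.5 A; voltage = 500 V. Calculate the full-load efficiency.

ω = 2π × 922/60 = 96.55 rad/s; P_out = τω = 366 × 96.55 = 35337 W
P_in = V·I = 500 × 81.5 = 40750 W
η = P_out / P_in = 35337 / 40750 = 0.867 = 86.7%

86.7 %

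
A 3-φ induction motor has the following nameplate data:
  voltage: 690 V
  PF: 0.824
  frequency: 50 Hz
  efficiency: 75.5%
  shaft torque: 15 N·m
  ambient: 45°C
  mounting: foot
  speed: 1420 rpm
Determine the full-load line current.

ω = 2π×1420/60 = 148.7 rad/s; P_out = τω = 15 × 148.7 = 2231 W
P_in = P_out / η = 2231 / 0.755 = 2955 W
I_L = P_in / (√3·V_L·cosφ) = 2955 / (1.732 × 690 × 0.824) = 3 A

3 A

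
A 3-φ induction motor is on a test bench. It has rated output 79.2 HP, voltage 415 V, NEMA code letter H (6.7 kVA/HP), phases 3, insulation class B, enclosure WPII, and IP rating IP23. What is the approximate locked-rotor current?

738 A

S_LR = 6.7 × 79.2 = 530.64 kVA
I_LR = S_LR/(√3·V_L) = 530640/(1.732×415) = 738 A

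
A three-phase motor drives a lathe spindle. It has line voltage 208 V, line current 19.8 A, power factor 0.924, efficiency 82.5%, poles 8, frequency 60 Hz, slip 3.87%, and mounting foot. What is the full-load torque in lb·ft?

P_in = √3·V·I·cosφ = 1.732 × 208 × 19.8 × 0.924 = 6591 W
P_out = η·P_in = 0.825 × 6591 = 5438 W
n_s = 120×60/8 = 900 rpm; n = 900×(1−0.0387) = 865 rpm
ω = 2π×865/60 = 90.58 rad/s
τ = P_out/ω = 5438/90.58 = 60.04 N·m
In lb·ft: 60.04/1.356 = 44.3 lb·ft

44.3 lb·ft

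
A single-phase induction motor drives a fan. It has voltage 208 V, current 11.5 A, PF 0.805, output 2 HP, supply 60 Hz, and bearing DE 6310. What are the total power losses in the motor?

434 W

P_in = V·I·cosφ = 208×11.5×0.805 = 1926 W
P_out = 2×746 = 1492 W
Losses = P_in − P_out = 1926 − 1492 = 434 W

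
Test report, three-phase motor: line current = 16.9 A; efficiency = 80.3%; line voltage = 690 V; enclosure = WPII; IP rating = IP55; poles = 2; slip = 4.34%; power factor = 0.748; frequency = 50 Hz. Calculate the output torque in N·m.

40.4 N·m

P_in = √3·V·I·cosφ = 1.732 × 690 × 16.9 × 0.748 = 15107 W
P_out = η·P_in = 0.803 × 15107 = 12131 W
n_s = 120×50/2 = 3000 rpm; n = 3000×(1−0.0434) = 2870 rpm
ω = 2π×2870/60 = 300.5 rad/s
τ = P_out/ω = 12131/300.5 = 40.4 N·m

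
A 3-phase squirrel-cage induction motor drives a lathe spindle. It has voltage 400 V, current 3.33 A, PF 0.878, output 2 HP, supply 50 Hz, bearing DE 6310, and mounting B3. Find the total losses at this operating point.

P_in = √3·V·I·cosφ = 1.732×400×3.33×0.878 = 2026 W
P_out = 2×746 = 1492 W
Losses = P_in − P_out = 2026 − 1492 = 534 W

534 W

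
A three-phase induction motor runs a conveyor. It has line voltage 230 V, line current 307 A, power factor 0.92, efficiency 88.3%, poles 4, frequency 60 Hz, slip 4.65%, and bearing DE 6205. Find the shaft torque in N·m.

553 N·m

P_in = √3·V·I·cosφ = 1.732 × 230 × 307 × 0.92 = 112513 W
P_out = η·P_in = 0.883 × 112513 = 99349 W
n_s = 120×60/4 = 1800 rpm; n = 1800×(1−0.0465) = 1716 rpm
ω = 2π×1716/60 = 179.7 rad/s
τ = P_out/ω = 99349/179.7 = 553 N·m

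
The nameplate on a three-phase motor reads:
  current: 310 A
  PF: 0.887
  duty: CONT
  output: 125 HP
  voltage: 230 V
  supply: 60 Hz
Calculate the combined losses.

P_in = √3·V·I·cosφ = 1.732×230×310×0.887 = 109537 W
P_out = 125×746 = 93250 W
Losses = P_in − P_out = 109537 − 93250 = 16287 W

16.3 kW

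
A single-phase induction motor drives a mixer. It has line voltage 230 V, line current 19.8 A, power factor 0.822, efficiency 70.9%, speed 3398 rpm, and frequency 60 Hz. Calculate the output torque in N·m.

P_in = V·I·cosφ = 230 × 19.8 × 0.822 = 3743 W
P_out = η·P_in = 0.709 × 3743 = 2654 W
n = 3398 rpm
ω = 2π×3398/60 = 355.8 rad/s
τ = P_out/ω = 2654/355.8 = 7.46 N·m

7.46 N·m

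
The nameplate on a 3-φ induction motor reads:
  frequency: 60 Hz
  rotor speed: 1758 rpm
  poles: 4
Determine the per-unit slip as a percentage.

2.3 %

n_s = 120f/p = 120×60/4 = 1800 rpm
s = (n_s − n)/n_s = (1800 − 1758)/1800 = 0.0233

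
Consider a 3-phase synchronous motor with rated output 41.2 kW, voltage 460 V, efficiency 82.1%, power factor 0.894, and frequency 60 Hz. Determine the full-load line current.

70.5 A

P_out = 41.2 kW = 41200 W
P_in = P_out / η = 41200 / 0.821 = 50183 W
I_L = P_in / (√3·V_L·cosφ) = 50183 / (1.732 × 460 × 0.894) = 70.5 A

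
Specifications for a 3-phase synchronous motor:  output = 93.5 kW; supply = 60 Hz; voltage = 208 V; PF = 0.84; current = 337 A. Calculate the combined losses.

8480 W

P_in = √3·V·I·cosφ = 1.732×208×337×0.84 = 101981 W
P_out = 93500 W
Losses = P_in − P_out = 101981 − 93500 = 8481 W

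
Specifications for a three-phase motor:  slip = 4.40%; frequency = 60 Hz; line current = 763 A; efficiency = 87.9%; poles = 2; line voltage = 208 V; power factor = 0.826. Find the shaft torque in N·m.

554 N·m

P_in = √3·V·I·cosφ = 1.732 × 208 × 763 × 0.826 = 227047 W
P_out = η·P_in = 0.879 × 227047 = 199574 W
n_s = 120×60/2 = 3600 rpm; n = 3600×(1−0.044) = 3442 rpm
ω = 2π×3442/60 = 360.4 rad/s
τ = P_out/ω = 199574/360.4 = 554 N·m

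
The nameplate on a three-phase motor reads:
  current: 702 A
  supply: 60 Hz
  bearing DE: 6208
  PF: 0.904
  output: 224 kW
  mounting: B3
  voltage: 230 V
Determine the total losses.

P_in = √3·V·I·cosφ = 1.732×230×702×0.904 = 252802 W
P_out = 224000 W
Losses = P_in − P_out = 252802 − 224000 = 28802 W

28800 W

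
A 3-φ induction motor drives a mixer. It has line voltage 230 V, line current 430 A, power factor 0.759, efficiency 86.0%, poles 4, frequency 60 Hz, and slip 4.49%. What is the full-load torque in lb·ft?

458 lb·ft

P_in = √3·V·I·cosφ = 1.732 × 230 × 430 × 0.759 = 130013 W
P_out = η·P_in = 0.86 × 130013 = 111811 W
n_s = 120×60/4 = 1800 rpm; n = 1800×(1−0.0449) = 1719 rpm
ω = 2π×1719/60 = 180 rad/s
τ = P_out/ω = 111811/180 = 621.2 N·m
In lb·ft: 621.2/1.356 = 458 lb·ft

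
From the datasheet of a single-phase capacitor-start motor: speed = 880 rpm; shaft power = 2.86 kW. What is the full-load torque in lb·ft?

22.9 lb·ft

ω = 2π × 880/60 = 92.15 rad/s
τ = P/ω = 2860/92.15 = 31.04 N·m
In lb·ft: 31.04/1.356 = 22.9 lb·ft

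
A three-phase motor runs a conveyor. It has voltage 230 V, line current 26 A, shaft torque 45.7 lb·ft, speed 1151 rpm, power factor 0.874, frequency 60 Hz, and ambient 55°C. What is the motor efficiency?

82.5 %

τ = 45.7 lb·ft × 1.356 = 61.97 N·m
ω = 2π × 1151/60 = 120.5 rad/s; P_out = τω = 61.97 × 120.5 = 7467 W
P_in = √3·V_L·I_L·cosφ = 1.732 × 230 × 26 × 0.874 = 9052 W
η = P_out / P_in = 7467 / 9052 = 0.825 = 82.5%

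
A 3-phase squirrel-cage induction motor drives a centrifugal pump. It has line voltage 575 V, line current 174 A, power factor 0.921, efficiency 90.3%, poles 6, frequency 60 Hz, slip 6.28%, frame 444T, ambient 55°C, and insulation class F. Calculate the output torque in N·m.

P_in = √3·V·I·cosφ = 1.732 × 575 × 174 × 0.921 = 159597 W
P_out = η·P_in = 0.903 × 159597 = 144116 W
n_s = 120×60/6 = 1200 rpm; n = 1200×(1−0.0628) = 1125 rpm
ω = 2π×1125/60 = 117.8 rad/s
τ = P_out/ω = 144116/117.8 = 1220 N·m

1220 N·m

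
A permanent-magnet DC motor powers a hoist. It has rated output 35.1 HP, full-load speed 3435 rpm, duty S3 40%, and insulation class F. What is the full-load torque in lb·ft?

53.7 lb·ft

P_out = 35.1 × 746 = 26185 W
ω = 2π × 3435/60 = 359.7 rad/s
τ = P_out/ω = 26185/359.7 = 72.8 N·m
In lb·ft: 72.8/1.356 = 53.7 lb·ft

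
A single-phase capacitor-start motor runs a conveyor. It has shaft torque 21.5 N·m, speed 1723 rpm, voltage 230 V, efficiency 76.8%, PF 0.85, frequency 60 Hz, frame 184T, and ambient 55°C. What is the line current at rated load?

ω = 2π×1723/60 = 180.4 rad/s; P_out = τω = 21.5 × 180.4 = 3879 W
P_in = P_out / η = 3879 / 0.768 = 5051 W
I = P_in / (V·cosφ) = 5051 / (230 × 0.85) = 25.8 A

25.8 A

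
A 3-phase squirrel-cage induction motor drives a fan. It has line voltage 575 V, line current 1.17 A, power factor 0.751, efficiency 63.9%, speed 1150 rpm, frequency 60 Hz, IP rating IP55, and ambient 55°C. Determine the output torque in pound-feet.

P_in = √3·V·I·cosφ = 1.732 × 575 × 1.17 × 0.751 = 875 W
P_out = η·P_in = 0.639 × 875 = 559 W
n = 1150 rpm
ω = 2π×1150/60 = 120.4 rad/s
τ = P_out/ω = 559/120.4 = 4.643 N·m
In lb·ft: 4.643/1.356 = 3.42 lb·ft

3.42 lb·ft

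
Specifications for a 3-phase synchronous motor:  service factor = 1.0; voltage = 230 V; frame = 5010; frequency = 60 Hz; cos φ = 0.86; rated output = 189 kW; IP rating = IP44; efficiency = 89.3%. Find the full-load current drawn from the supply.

618 A

P_out = 189 kW = 189000 W
P_in = P_out / η = 189000 / 0.893 = 211646 W
I_L = P_in / (√3·V_L·cosφ) = 211646 / (1.732 × 230 × 0.86) = 618 A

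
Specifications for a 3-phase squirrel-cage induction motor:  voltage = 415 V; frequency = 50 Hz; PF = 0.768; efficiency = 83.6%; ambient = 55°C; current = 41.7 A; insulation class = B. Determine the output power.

P_in = √3·V·I·cosφ = 1.732 × 415 × 41.7 × 0.768 = 23019 W
P_out = η·P_in = 0.836 × 23019 = 19244 W

19.2 kW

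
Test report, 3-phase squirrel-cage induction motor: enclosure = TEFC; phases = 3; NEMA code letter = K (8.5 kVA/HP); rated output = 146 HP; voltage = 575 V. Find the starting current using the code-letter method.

S_LR = 8.5 × 146 = 1241 kVA
I_LR = S_LR/(√3·V_L) = 1241000/(1.732×575) = 1250 A

1250 A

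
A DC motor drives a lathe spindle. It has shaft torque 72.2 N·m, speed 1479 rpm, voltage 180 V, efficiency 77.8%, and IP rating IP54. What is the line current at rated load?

ω = 2π×1479/60 = 154.9 rad/s; P_out = τω = 72.2 × 154.9 = 11184 W
P_in = P_out / η = 11184 / 0.778 = 14375 W
I = P_in / V = 14375 / 180 = 79.9 A

79.9 A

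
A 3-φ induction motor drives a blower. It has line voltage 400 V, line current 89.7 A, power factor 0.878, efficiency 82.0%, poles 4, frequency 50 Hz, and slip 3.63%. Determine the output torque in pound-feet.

218 lb·ft

P_in = √3·V·I·cosφ = 1.732 × 400 × 89.7 × 0.878 = 54563 W
P_out = η·P_in = 0.82 × 54563 = 44742 W
n_s = 120×50/4 = 1500 rpm; n = 1500×(1−0.0363) = 1446 rpm
ω = 2π×1446/60 = 151.4 rad/s
τ = P_out/ω = 44742/151.4 = 295.5 N·m
In lb·ft: 295.5/1.356 = 218 lb·ft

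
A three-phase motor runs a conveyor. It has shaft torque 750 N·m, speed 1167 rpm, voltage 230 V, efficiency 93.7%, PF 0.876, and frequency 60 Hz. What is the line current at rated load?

ω = 2π×1167/60 = 122.2 rad/s; P_out = τω = 750 × 122.2 = 91650 W
P_in = P_out / η = 91650 / 0.937 = 97812 W
I_L = P_in / (√3·V_L·cosφ) = 97812 / (1.732 × 230 × 0.876) = 280 A

280 A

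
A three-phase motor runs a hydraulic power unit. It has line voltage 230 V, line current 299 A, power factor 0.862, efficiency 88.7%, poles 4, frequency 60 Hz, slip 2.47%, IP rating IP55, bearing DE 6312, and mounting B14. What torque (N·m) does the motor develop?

495 N·m

P_in = √3·V·I·cosφ = 1.732 × 230 × 299 × 0.862 = 102673 W
P_out = η·P_in = 0.887 × 102673 = 91071 W
n_s = 120×60/4 = 1800 rpm; n = 1800×(1−0.0247) = 1756 rpm
ω = 2π×1756/60 = 183.9 rad/s
τ = P_out/ω = 91071/183.9 = 495 N·m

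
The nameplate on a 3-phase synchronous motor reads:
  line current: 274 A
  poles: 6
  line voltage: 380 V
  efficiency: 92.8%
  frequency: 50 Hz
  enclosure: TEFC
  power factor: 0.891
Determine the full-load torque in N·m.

P_in = √3·V·I·cosφ = 1.732 × 380 × 274 × 0.891 = 160679 W
P_out = η·P_in = 0.928 × 160679 = 149110 W
n = n_s = 120×50/6 = 1000 rpm (synchronous)
ω = 2π×1000/60 = 104.7 rad/s
τ = P_out/ω = 149110/104.7 = 1420 N·m

1420 N·m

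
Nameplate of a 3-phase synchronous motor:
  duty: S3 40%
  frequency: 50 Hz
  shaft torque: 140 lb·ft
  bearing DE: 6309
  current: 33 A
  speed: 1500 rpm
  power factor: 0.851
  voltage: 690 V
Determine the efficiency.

88.8 %

τ = 140 lb·ft × 1.356 = 189.8 N·m
ω = 2π × 1500/60 = 157.1 rad/s; P_out = τω = 189.8 × 157.1 = 29818 W
P_in = √3·V_L·I_L·cosφ = 1.732 × 690 × 33 × 0.851 = 33561 W
η = P_out / P_in = 29818 / 33561 = 0.888 = 88.8%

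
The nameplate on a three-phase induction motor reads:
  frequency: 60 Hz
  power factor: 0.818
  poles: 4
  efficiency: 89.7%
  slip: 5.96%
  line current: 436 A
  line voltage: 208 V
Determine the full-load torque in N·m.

650 N·m

P_in = √3·V·I·cosφ = 1.732 × 208 × 436 × 0.818 = 128485 W
P_out = η·P_in = 0.897 × 128485 = 115251 W
n_s = 120×60/4 = 1800 rpm; n = 1800×(1−0.0596) = 1693 rpm
ω = 2π×1693/60 = 177.3 rad/s
τ = P_out/ω = 115251/177.3 = 650 N·m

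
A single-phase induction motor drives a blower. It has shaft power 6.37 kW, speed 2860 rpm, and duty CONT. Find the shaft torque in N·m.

ω = 2π × 2860/60 = 299.5 rad/s
τ = P/ω = 6370/299.5 = 21.3 N·m

21.3 N·m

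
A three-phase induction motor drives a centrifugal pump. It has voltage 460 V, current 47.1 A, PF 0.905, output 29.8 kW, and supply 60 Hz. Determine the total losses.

4.16 kW

P_in = √3·V·I·cosφ = 1.732×460×47.1×0.905 = 33961 W
P_out = 29800 W
Losses = P_in − P_out = 33961 − 29800 = 4161 W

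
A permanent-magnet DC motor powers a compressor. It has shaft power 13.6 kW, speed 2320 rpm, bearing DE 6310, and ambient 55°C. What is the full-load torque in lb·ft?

ω = 2π × 2320/60 = 242.9 rad/s
τ = P/ω = 13600/242.9 = 55.99 N·m
In lb·ft: 55.99/1.356 = 41.3 lb·ft

41.3 lb·ft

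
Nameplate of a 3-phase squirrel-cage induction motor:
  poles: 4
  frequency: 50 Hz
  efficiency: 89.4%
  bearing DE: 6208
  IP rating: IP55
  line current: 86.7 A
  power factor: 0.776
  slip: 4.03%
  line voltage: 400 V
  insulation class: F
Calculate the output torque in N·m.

276 N·m

P_in = √3·V·I·cosφ = 1.732 × 400 × 86.7 × 0.776 = 46611 W
P_out = η·P_in = 0.894 × 46611 = 41670 W
n_s = 120×50/4 = 1500 rpm; n = 1500×(1−0.0403) = 1440 rpm
ω = 2π×1440/60 = 150.8 rad/s
τ = P_out/ω = 41670/150.8 = 276 N·m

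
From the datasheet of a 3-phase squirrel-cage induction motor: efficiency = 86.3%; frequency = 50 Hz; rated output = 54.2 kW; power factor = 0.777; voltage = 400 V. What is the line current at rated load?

P_out = 54.2 kW = 54200 W
P_in = P_out / η = 54200 / 0.863 = 62804 W
I_L = P_in / (√3·V_L·cosφ) = 62804 / (1.732 × 400 × 0.777) = 117 A

117 A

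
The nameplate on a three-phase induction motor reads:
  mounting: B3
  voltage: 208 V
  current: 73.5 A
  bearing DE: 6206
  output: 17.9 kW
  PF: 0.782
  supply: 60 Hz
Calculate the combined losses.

2.81 kW

P_in = √3·V·I·cosφ = 1.732×208×73.5×0.782 = 20706 W
P_out = 17900 W
Losses = P_in − P_out = 20706 − 17900 = 2806 W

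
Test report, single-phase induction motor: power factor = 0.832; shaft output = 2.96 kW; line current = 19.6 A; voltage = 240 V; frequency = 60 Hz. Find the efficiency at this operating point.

75.6 %

P_out = 2.96 kW = 2960 W
P_in = V·I·cosφ = 240 × 19.6 × 0.832 = 3914 W
η = P_out / P_in = 2960 / 3914 = 0.756 = 75.6%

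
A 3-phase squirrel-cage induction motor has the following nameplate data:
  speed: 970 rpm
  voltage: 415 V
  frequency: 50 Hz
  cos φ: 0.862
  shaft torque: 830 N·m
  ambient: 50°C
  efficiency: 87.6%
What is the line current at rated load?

155 A

ω = 2π×970/60 = 101.6 rad/s; P_out = τω = 830 × 101.6 = 84328 W
P_in = P_out / η = 84328 / 0.876 = 96265 W
I_L = P_in / (√3·V_L·cosφ) = 96265 / (1.732 × 415 × 0.862) = 155 A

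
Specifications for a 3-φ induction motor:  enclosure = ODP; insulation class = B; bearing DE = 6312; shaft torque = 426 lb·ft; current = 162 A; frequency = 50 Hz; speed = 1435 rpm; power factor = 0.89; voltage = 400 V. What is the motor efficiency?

τ = 426 lb·ft × 1.356 = 577.7 N·m
ω = 2π × 1435/60 = 150.3 rad/s; P_out = τω = 577.7 × 150.3 = 86828 W
P_in = √3·V_L·I_L·cosφ = 1.732 × 400 × 162 × 0.89 = 99888 W
η = P_out / P_in = 86828 / 99888 = 0.869 = 86.9%

86.9 %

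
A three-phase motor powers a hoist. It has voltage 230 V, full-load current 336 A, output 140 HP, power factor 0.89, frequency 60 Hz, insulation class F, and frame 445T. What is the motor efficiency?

87.7 %

P_out = 140 × 746 = 104440 W
P_in = √3·V_L·I_L·cosφ = 1.732 × 230 × 336 × 0.89 = 119126 W
η = P_out / P_in = 104440 / 119126 = 0.877 = 87.7%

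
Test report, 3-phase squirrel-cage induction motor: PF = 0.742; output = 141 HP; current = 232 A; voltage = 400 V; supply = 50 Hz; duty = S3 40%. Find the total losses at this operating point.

P_in = √3·V·I·cosφ = 1.732×400×232×0.742 = 119261 W
P_out = 141×746 = 105186 W
Losses = P_in − P_out = 119261 − 105186 = 14075 W

14100 W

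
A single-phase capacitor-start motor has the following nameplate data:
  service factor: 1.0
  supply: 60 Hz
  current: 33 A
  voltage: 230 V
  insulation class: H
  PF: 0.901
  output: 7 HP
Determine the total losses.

1620 W

P_in = V·I·cosφ = 230×33×0.901 = 6839 W
P_out = 7×746 = 5222 W
Losses = P_in − P_out = 6839 − 5222 = 1617 W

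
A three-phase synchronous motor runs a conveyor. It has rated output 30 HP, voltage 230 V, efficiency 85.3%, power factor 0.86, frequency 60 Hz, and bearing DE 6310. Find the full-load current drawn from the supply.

P_out = 30 × 746 = 22380 W
P_in = P_out / η = 22380 / 0.853 = 26237 W
I_L = P_in / (√3·V_L·cosφ) = 26237 / (1.732 × 230 × 0.86) = 76.6 A

76.6 A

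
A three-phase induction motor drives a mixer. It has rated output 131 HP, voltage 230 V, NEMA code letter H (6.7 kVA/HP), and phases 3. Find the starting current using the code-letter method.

2200 A

S_LR = 6.7 × 131 = 877.7 kVA
I_LR = S_LR/(√3·V_L) = 877700/(1.732×230) = 2200 A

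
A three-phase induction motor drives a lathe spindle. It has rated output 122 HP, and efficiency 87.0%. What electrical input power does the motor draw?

105 kW

P_out = 122 × 746 = 91012 W
P_in = P_out/η = 91012/0.87 = 104611 W = 105 kW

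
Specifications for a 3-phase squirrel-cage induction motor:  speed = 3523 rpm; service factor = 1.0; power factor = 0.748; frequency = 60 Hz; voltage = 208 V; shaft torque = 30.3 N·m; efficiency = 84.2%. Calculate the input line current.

ω = 2π×3523/60 = 368.9 rad/s; P_out = τω = 30.3 × 368.9 = 11178 W
P_in = P_out / η = 11178 / 0.842 = 13276 W
I_L = P_in / (√3·V_L·cosφ) = 13276 / (1.732 × 208 × 0.748) = 49.3 A

49.3 A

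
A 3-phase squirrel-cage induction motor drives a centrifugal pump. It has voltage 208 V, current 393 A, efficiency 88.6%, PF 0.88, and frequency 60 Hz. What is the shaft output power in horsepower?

148 HP

P_in = √3·V·I·cosφ = 1.732 × 208 × 393 × 0.88 = 124591 W
P_out = η·P_in = 0.886 × 124591 = 110388 W
= 110388/746 = 148 HP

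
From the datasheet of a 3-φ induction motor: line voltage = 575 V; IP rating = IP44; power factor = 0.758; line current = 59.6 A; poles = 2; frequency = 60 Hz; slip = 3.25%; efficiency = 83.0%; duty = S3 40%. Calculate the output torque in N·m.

P_in = √3·V·I·cosφ = 1.732 × 575 × 59.6 × 0.758 = 44992 W
P_out = η·P_in = 0.83 × 44992 = 37343 W
n_s = 120×60/2 = 3600 rpm; n = 3600×(1−0.0325) = 3483 rpm
ω = 2π×3483/60 = 364.7 rad/s
τ = P_out/ω = 37343/364.7 = 102 N·m

102 N·m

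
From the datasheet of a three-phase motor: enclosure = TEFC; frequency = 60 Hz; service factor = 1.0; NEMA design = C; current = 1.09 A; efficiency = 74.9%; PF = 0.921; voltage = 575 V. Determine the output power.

P_in = √3·V·I·cosφ = 1.732 × 575 × 1.09 × 0.921 = 1000 W
P_out = η·P_in = 0.749 × 1000 = 749 W

0.749 kW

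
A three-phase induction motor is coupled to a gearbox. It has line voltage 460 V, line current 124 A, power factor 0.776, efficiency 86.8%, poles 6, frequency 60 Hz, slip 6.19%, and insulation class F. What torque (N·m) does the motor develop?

P_in = √3·V·I·cosφ = 1.732 × 460 × 124 × 0.776 = 76664 W
P_out = η·P_in = 0.868 × 76664 = 66544 W
n_s = 120×60/6 = 1200 rpm; n = 1200×(1−0.0619) = 1126 rpm
ω = 2π×1126/60 = 117.9 rad/s
τ = P_out/ω = 66544/117.9 = 564 N·m

564 N·m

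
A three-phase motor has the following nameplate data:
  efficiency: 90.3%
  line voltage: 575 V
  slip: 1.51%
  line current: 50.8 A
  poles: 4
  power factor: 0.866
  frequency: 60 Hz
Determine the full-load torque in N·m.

P_in = √3·V·I·cosφ = 1.732 × 575 × 50.8 × 0.866 = 43812 W
P_out = η·P_in = 0.903 × 43812 = 39562 W
n_s = 120×60/4 = 1800 rpm; n = 1800×(1−0.0151) = 1773 rpm
ω = 2π×1773/60 = 185.7 rad/s
τ = P_out/ω = 39562/185.7 = 213 N·m

213 N·m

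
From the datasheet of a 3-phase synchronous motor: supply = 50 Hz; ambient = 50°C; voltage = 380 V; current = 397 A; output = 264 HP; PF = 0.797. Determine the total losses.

P_in = √3·V·I·cosφ = 1.732×380×397×0.797 = 208248 W
P_out = 264×746 = 196944 W
Losses = P_in − P_out = 208248 − 196944 = 11304 W

11300 W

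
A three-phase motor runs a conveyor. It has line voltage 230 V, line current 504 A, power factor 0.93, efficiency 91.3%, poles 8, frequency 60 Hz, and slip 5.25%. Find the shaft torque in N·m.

P_in = √3·V·I·cosφ = 1.732 × 230 × 504 × 0.93 = 186719 W
P_out = η·P_in = 0.913 × 186719 = 170474 W
n_s = 120×60/8 = 900 rpm; n = 900×(1−0.0525) = 853 rpm
ω = 2π×853/60 = 89.33 rad/s
τ = P_out/ω = 170474/89.33 = 1910 N·m

1910 N·m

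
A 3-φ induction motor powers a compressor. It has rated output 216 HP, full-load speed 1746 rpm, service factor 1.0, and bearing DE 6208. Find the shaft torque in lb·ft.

650 lb·ft

P_out = 216 × 746 = 161136 W
ω = 2π × 1746/60 = 182.8 rad/s
τ = P_out/ω = 161136/182.8 = 881.5 N·m
In lb·ft: 881.5/1.356 = 650 lb·ft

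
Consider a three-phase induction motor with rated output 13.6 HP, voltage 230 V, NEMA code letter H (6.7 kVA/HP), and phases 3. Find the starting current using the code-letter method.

S_LR = 6.7 × 13.6 = 91.12 kVA
I_LR = S_LR/(√3·V_L) = 91120/(1.732×230) = 229 A

229 A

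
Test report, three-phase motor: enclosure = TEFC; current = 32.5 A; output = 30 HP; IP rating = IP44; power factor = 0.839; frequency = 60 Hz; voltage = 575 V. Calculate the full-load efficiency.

82.4 %

P_out = 30 × 746 = 22380 W
P_in = √3·V_L·I_L·cosφ = 1.732 × 575 × 32.5 × 0.839 = 27156 W
η = P_out / P_in = 22380 / 27156 = 0.824 = 82.4%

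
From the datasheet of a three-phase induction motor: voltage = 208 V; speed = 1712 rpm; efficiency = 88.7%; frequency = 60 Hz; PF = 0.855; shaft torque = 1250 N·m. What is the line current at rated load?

ω = 2π×1712/60 = 179.3 rad/s; P_out = τω = 1250 × 179.3 = 224125 W
P_in = P_out / η = 224125 / 0.887 = 252678 W
I_L = P_in / (√3·V_L·cosφ) = 252678 / (1.732 × 208 × 0.855) = 820 A

820 A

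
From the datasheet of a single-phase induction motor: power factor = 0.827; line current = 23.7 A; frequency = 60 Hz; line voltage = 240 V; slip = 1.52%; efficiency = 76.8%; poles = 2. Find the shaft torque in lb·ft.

7.18 lb·ft

P_in = V·I·cosφ = 240 × 23.7 × 0.827 = 4704 W
P_out = η·P_in = 0.768 × 4704 = 3613 W
n_s = 120×60/2 = 3600 rpm; n = 3600×(1−0.0152) = 3545 rpm
ω = 2π×3545/60 = 371.2 rad/s
τ = P_out/ω = 3613/371.2 = 9.733 N·m
In lb·ft: 9.733/1.356 = 7.18 lb·ft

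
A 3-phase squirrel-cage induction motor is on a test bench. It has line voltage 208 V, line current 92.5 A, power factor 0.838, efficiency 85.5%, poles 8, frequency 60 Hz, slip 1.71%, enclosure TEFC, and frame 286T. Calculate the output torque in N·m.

258 N·m

P_in = √3·V·I·cosφ = 1.732 × 208 × 92.5 × 0.838 = 27925 W
P_out = η·P_in = 0.855 × 27925 = 23876 W
n_s = 120×60/8 = 900 rpm; n = 900×(1−0.0171) = 885 rpm
ω = 2π×885/60 = 92.68 rad/s
τ = P_out/ω = 23876/92.68 = 258 N·m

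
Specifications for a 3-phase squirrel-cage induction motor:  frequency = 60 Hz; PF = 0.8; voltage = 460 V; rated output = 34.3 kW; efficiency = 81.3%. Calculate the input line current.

P_out = 34.3 kW = 34300 W
P_in = P_out / η = 34300 / 0.813 = 42189 W
I_L = P_in / (√3·V_L·cosφ) = 42189 / (1.732 × 460 × 0.8) = 66.2 A

66.2 A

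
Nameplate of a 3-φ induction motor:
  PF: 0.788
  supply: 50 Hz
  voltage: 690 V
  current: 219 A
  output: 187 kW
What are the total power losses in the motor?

19.2 kW

P_in = √3·V·I·cosφ = 1.732×690×219×0.788 = 206237 W
P_out = 187000 W
Losses = P_in − P_out = 206237 − 187000 = 19237 W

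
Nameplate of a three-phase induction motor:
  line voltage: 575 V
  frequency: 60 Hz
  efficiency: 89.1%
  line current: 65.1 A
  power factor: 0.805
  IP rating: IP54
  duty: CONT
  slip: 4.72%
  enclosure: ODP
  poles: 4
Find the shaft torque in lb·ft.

P_in = √3·V·I·cosφ = 1.732 × 575 × 65.1 × 0.805 = 52191 W
P_out = η·P_in = 0.891 × 52191 = 46502 W
n_s = 120×60/4 = 1800 rpm; n = 1800×(1−0.0472) = 1715 rpm
ω = 2π×1715/60 = 179.6 rad/s
τ = P_out/ω = 46502/179.6 = 258.9 N·m
In lb·ft: 258.9/1.356 = 191 lb·ft

191 lb·ft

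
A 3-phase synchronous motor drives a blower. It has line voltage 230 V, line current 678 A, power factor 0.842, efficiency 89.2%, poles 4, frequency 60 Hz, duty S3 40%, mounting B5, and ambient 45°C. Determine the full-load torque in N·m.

1080 N·m

P_in = √3·V·I·cosφ = 1.732 × 230 × 678 × 0.842 = 227414 W
P_out = η·P_in = 0.892 × 227414 = 202853 W
n = n_s = 120×60/4 = 1800 rpm (synchronous)
ω = 2π×1800/60 = 188.5 rad/s
τ = P_out/ω = 202853/188.5 = 1080 N·m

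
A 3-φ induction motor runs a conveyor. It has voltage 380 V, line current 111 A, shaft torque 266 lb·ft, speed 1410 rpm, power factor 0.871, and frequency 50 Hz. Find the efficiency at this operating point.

83.7 %

τ = 266 lb·ft × 1.356 = 360.7 N·m
ω = 2π × 1410/60 = 147.7 rad/s; P_out = τω = 360.7 × 147.7 = 53275 W
P_in = √3·V_L·I_L·cosφ = 1.732 × 380 × 111 × 0.871 = 63632 W
η = P_out / P_in = 53275 / 63632 = 0.837 = 83.7%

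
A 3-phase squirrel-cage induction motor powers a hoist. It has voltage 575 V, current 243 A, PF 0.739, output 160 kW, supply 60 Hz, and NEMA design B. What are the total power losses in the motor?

P_in = √3·V·I·cosφ = 1.732×575×243×0.739 = 178841 W
P_out = 160000 W
Losses = P_in − P_out = 178841 − 160000 = 18841 W

18800 W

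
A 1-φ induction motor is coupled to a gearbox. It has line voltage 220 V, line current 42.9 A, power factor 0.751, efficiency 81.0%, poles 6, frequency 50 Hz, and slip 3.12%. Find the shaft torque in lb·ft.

41.7 lb·ft

P_in = V·I·cosφ = 220 × 42.9 × 0.751 = 7088 W
P_out = η·P_in = 0.81 × 7088 = 5741 W
n_s = 120×50/6 = 1000 rpm; n = 1000×(1−0.0312) = 969 rpm
ω = 2π×969/60 = 101.5 rad/s
τ = P_out/ω = 5741/101.5 = 56.56 N·m
In lb·ft: 56.56/1.356 = 41.7 lb·ft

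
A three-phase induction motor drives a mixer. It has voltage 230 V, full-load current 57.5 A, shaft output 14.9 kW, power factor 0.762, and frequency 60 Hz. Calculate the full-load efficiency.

85.4 %

P_out = 14.9 kW = 14900 W
P_in = √3·V_L·I_L·cosφ = 1.732 × 230 × 57.5 × 0.762 = 17454 W
η = P_out / P_in = 14900 / 17454 = 0.854 = 85.4%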